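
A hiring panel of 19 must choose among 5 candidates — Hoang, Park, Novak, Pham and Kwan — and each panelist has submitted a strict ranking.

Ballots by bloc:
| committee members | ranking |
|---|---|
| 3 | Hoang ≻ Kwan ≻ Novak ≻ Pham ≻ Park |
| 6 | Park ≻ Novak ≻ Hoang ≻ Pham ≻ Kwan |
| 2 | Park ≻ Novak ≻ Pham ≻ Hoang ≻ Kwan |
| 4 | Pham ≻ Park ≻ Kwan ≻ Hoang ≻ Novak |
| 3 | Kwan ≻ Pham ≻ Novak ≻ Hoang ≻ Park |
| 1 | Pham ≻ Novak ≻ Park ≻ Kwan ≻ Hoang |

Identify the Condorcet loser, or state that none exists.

Pairwise majorities:
Hoang vs Park: 6 to 13, Park.
Hoang vs Novak: Novak wins 12–7.
Hoang vs Pham: Pham wins 10–9.
Hoang vs Kwan: 3+6+2 = 11 for Hoang, 8 for Kwan — Hoang by 11–8.
Park vs Novak: 6+2+4 = 12 for Park, 7 for Novak — Park by 12–7.
Park vs Pham: Park is ranked higher on 6+2 = 8 ballots, Pham on 11. Pham wins 11–8.
Park–Kwan: Park 13–6.
Novak–Pham: Novak 11–8.
Novak vs Kwan: Kwan wins 10–9.
Pham vs Kwan: Pham, 13–6.
Every candidate wins at least one matchup (Hoang beats Kwan; Park beats Hoang; Novak beats Hoang; Pham beats Hoang; Kwan beats Novak), so there is no Condorcet loser.

none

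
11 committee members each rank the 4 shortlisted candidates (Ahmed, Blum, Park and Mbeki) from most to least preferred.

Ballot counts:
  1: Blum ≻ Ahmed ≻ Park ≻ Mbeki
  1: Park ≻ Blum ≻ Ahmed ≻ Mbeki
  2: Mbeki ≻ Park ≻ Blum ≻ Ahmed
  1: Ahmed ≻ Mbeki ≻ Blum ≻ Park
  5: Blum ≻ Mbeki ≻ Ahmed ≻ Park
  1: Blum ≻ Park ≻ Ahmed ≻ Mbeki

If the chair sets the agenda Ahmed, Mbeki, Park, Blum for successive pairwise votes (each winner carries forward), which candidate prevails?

Blum

Round 1: Ahmed vs Mbeki — 4–7, Mbeki advances.
Round 2: Mbeki vs Park — 8–3, Mbeki advances.
Round 3: Mbeki vs Blum — 3–8, Blum advances.
Blum survives the agenda.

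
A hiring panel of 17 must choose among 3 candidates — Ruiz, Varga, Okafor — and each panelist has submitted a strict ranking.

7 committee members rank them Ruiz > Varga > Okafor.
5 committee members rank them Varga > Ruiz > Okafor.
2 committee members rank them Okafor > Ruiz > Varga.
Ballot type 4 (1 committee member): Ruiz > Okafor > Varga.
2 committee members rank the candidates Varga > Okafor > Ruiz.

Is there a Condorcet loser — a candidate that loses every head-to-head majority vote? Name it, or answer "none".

Head-to-head results (17 committee members):
Ruiz vs Varga: Ruiz preferred on 7+2+1 = 10 ballots; Ruiz wins 10–7.
Ruiz vs Okafor: 7+5+1 = 13 for Ruiz, 4 for Okafor — Ruiz by 13–4.
Varga vs Okafor: 7+5+2 = 14 for Varga, 3 for Okafor — Varga by 14–3.
Okafor loses to every other candidate — it is the Condorcet loser.

Okafor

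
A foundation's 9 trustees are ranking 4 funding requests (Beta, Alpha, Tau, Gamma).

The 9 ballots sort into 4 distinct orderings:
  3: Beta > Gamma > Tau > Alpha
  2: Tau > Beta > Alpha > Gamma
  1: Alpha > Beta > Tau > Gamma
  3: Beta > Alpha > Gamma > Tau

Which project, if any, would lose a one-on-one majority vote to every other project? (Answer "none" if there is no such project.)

Pairwise majorities:
Beta vs Alpha: 3+2+3 = 8 for Beta, 1 for Alpha — Beta by 8–1.
Beta vs Tau: Beta wins 7–2.
Beta vs Gamma: Beta is ranked higher on 3+2+1+3 = 9 ballots, Gamma on 0. Beta wins 9–0.
Alpha vs Tau: Tau, 5–4.
Alpha vs Gamma: Alpha preferred on 2+1+3 = 6 ballots; Alpha wins 6–3.
Tau–Gamma: Gamma 6–3.
Each project has at least one pairwise win (Beta beats Alpha; Alpha beats Gamma; Tau beats Alpha; Gamma beats Tau) — no Condorcet loser.

none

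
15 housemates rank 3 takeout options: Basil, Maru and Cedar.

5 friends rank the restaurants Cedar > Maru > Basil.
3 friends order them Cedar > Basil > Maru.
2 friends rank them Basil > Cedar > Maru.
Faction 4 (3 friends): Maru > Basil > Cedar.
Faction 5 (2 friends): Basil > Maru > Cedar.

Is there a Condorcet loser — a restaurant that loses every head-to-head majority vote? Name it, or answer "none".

Basil

Head-to-head results (15 friends):
Basil vs Maru: Basil is ranked higher on 3+2+2 = 7 ballots, Maru on 8. Maru wins 8–7.
Basil vs Cedar: 7 to 8, Cedar.
Maru vs Cedar: Maru is ranked higher on 3+2 = 5 ballots, Cedar on 10. Cedar wins 10–5.
Only Basil has no wins; Basil is the Condorcet loser.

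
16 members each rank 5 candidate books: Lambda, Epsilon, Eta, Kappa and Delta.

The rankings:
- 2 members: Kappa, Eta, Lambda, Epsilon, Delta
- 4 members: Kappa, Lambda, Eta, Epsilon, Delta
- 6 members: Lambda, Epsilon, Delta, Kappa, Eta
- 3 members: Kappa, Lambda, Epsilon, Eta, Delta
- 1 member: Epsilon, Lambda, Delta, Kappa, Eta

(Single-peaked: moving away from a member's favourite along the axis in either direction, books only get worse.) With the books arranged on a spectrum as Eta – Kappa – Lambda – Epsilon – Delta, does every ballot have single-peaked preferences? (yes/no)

yes

Axis positions: Eta=1, Kappa=2, Lambda=3, Epsilon=4, Delta=5.
Ballot type 1 (peak Kappa at position 2): ranking walks positions 2-1-3-4-5, expanding outward from the peak — single-peaked.
Ballot type 2 (peak Kappa at position 2): ranking walks positions 2-3-1-4-5, expanding outward from the peak — single-peaked.
Ballot type 3 (peak Lambda at position 3): ranking walks positions 3-4-5-2-1, expanding outward from the peak — single-peaked.
Ballot type 4 (peak Kappa at position 2): ranking walks positions 2-3-4-1-5, expanding outward from the peak — single-peaked.
Ballot type 5 (peak Epsilon at position 4): ranking walks positions 4-3-5-2-1, expanding outward from the peak — single-peaked.
Every ranking is single-peaked on this axis.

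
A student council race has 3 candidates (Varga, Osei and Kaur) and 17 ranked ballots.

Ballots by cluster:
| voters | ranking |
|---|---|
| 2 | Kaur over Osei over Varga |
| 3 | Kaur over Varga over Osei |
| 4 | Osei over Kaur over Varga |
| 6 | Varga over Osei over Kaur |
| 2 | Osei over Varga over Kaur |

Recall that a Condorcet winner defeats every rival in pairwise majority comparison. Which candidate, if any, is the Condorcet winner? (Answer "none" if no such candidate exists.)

Head-to-head results (17 voters):
Varga–Osei: Varga 9–8.
Varga vs Kaur: Kaur, 9–8.
Osei–Kaur: Osei 12–5.
Every candidate loses at least once (Varga loses to Kaur; Osei loses to Varga; Kaur loses to Osei). The majority relation contains the cycle Varga → Osei → Kaur → Varga, so there is no Condorcet winner.

none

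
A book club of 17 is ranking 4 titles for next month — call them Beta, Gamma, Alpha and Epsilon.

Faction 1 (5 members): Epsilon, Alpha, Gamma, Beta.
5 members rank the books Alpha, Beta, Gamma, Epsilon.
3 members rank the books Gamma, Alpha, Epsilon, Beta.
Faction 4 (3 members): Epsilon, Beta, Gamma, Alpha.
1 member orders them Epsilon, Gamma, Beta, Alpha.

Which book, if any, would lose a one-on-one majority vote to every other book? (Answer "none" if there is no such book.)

Head-to-head results (17 members):
Beta vs Gamma: Gamma wins 9–8.
Beta vs Alpha: 4 to 13, Alpha.
Beta vs Epsilon: Beta preferred on 5 ballots; Epsilon wins 12–5.
Gamma vs Alpha: Alpha wins 10–7.
Gamma vs Epsilon: Gamma preferred on 5+3 = 8 ballots; Epsilon wins 9–8.
Alpha vs Epsilon: 5+3 = 8 for Alpha, 9 for Epsilon — Epsilon by 9–8.
Beta loses to every other book — it is the Condorcet loser.

Beta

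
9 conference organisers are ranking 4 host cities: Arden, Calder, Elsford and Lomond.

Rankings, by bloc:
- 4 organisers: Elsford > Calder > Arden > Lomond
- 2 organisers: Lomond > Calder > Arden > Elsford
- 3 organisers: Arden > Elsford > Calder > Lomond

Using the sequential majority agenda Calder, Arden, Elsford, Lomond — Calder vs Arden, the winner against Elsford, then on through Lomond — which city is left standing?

Round 1: Calder vs Arden — 6–3, Calder advances.
Round 2: Calder vs Elsford — 2–7, Elsford advances.
Round 3: Elsford vs Lomond — 7–2, Elsford advances.
The agenda winner is Elsford.

Elsford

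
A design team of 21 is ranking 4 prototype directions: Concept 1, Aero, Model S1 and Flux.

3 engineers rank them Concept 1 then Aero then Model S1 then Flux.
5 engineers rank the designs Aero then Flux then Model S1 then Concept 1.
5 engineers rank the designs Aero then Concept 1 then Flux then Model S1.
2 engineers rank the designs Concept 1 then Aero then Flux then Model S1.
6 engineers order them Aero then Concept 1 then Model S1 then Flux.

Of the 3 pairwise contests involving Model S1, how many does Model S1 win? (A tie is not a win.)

Model S1 against each rival (21 engineers):
Model S1–Concept 1: Concept 1 16–5.
Model S1 vs Aero: Aero, 21–0.
Model S1 vs Flux: Model S1 is ranked higher on 3+6 = 9 ballots, Flux on 12. Flux wins 12–9.
Model S1 beats no one; loses to Concept 1, Aero, Flux — 0 pairwise wins.

0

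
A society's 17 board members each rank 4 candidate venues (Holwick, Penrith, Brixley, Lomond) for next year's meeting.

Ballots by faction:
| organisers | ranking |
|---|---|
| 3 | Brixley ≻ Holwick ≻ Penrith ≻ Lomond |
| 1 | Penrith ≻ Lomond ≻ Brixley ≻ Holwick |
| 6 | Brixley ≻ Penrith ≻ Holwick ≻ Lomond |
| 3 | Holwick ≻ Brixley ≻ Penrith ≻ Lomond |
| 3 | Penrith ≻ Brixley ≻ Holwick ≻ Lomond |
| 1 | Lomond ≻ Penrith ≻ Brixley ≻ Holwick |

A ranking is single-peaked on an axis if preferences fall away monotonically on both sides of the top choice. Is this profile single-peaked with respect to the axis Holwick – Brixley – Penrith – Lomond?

Axis positions: Holwick=1, Brixley=2, Penrith=3, Lomond=4.
Faction 1 (peak Brixley at position 2): ranking walks positions 2-1-3-4, expanding outward from the peak — single-peaked.
Faction 2 (peak Penrith at position 3): ranking walks positions 3-4-2-1, expanding outward from the peak — single-peaked.
Faction 3 (peak Brixley at position 2): ranking walks positions 2-3-1-4, expanding outward from the peak — single-peaked.
Faction 4 (peak Holwick at position 1): ranking walks positions 1-2-3-4, expanding outward from the peak — single-peaked.
Faction 5 (peak Penrith at position 3): ranking walks positions 3-2-1-4, expanding outward from the peak — single-peaked.
Faction 6 (peak Lomond at position 4): ranking walks positions 4-3-2-1, expanding outward from the peak — single-peaked.
Every ranking is single-peaked on this axis.

yes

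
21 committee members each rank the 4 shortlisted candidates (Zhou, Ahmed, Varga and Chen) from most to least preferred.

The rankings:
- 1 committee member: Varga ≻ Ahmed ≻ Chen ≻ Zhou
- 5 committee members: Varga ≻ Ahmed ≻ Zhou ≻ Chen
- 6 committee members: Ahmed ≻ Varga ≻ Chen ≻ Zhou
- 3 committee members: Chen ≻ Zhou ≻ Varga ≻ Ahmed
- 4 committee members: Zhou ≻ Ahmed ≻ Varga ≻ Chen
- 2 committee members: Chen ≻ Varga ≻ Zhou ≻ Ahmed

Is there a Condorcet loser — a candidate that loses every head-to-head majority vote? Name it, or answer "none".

Head-to-head results (21 committee members):
Zhou–Ahmed: Ahmed 12–9.
Zhou vs Varga: Zhou is ranked higher on 3+4 = 7 ballots, Varga on 14. Varga wins 14–7.
Zhou vs Chen: Chen wins 12–9.
Ahmed vs Varga: Varga wins 11–10.
Ahmed vs Chen: 16 to 5, Ahmed.
Varga–Chen: Varga 16–5.
Zhou is beaten in every head-to-head and is the Condorcet loser.

Zhou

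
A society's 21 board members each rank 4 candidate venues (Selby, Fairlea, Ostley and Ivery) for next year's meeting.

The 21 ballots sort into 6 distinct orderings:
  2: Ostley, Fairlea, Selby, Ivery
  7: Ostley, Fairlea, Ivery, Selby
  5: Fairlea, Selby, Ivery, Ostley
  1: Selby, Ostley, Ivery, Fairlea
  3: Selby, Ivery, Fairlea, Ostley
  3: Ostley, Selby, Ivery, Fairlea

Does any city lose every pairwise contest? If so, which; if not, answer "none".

Pairwise majorities:
Selby vs Fairlea: Fairlea wins 14–7.
Selby vs Ostley: Selby is ranked higher on 5+1+3 = 9 ballots, Ostley on 12. Ostley wins 12–9.
Selby–Ivery: Selby 14–7.
Fairlea–Ostley: Ostley 13–8.
Fairlea vs Ivery: Fairlea, 14–7.
Ostley vs Ivery: 2+7+1+3 = 13 for Ostley, 8 for Ivery — Ostley by 13–8.
Ivery is beaten in every head-to-head and is the Condorcet loser.

Ivery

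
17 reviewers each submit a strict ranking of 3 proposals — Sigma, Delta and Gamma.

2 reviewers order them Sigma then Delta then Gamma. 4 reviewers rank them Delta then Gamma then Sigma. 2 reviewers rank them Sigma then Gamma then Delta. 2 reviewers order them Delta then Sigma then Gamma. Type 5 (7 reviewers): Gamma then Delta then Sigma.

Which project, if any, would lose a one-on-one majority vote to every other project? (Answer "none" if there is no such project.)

Sigma

Head-to-head results (17 reviewers):
Sigma vs Delta: Sigma is ranked higher on 2+2 = 4 ballots, Delta on 13. Delta wins 13–4.
Sigma–Gamma: Gamma 11–6.
Delta–Gamma: Gamma 9–8.
Sigma loses to every other project — it is the Condorcet loser.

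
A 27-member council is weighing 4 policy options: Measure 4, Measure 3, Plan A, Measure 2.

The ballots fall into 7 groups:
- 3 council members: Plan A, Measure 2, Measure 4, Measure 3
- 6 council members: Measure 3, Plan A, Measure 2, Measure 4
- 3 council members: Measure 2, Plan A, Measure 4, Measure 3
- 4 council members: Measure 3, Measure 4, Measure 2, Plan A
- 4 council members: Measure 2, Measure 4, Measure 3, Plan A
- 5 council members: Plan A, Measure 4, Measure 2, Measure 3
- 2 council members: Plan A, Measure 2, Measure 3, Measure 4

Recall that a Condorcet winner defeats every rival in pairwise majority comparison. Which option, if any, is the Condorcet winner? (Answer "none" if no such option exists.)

Check each pair by majority over 27 ballots:
Measure 4–Measure 3: Measure 4 15–12.
Measure 4 vs Plan A: Plan A, 19–8.
Measure 4 vs Measure 2: Measure 2 wins 18–9.
Measure 3 vs Plan A: Measure 3, 14–13.
Measure 3–Measure 2: Measure 2 17–10.
Plan A vs Measure 2: Plan A wins 16–11.
No option is unbeaten: Measure 4 loses to Plan A; Measure 3 loses to Measure 4; Plan A loses to Measure 3; Measure 2 loses to Plan A. In particular Measure 4 > Measure 3 > Plan A > Measure 4 is a majority cycle — no Condorcet winner exists.

none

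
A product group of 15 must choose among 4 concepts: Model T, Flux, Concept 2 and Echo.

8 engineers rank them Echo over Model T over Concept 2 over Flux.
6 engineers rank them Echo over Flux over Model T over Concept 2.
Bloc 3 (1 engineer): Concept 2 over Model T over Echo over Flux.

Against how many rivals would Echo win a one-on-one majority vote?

Echo against each rival (15 engineers):
Echo vs Model T: Echo wins 14–1.
Echo vs Flux: Echo, 15–0.
Echo vs Concept 2: Echo preferred on 8+6 = 14 ballots; Echo wins 14–1.
Echo beats Model T, Flux, Concept 2 — 3 pairwise wins.

3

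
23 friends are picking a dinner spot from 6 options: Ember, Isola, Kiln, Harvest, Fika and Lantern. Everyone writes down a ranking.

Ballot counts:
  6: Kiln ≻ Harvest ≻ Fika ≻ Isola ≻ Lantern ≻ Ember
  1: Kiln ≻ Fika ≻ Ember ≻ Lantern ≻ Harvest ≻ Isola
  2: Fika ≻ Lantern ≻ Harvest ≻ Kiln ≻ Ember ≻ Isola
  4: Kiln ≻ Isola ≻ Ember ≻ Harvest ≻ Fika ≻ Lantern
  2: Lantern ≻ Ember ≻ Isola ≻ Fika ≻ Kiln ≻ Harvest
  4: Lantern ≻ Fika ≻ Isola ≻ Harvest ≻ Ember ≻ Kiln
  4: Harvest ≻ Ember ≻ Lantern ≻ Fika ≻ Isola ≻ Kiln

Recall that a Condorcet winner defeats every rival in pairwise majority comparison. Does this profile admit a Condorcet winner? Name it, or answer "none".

Check each pair by majority over 23 ballots:
Ember vs Isola: Ember preferred on 1+2+2+4 = 9 ballots; Isola wins 14–9.
Ember–Kiln: Kiln 13–10.
Ember vs Harvest: Ember preferred on 1+4+2 = 7 ballots; Harvest wins 16–7.
Ember vs Fika: Fika, 13–10.
Ember vs Lantern: Ember preferred on 1+4+4 = 9 ballots; Lantern wins 14–9.
Isola–Kiln: Kiln 13–10.
Isola vs Harvest: Harvest wins 13–10.
Isola vs Fika: Fika wins 17–6.
Isola vs Lantern: 6+4 = 10 for Isola, 13 for Lantern — Lantern by 13–10.
Kiln–Harvest: Kiln 13–10.
Kiln vs Fika: Fika wins 12–11.
Kiln vs Lantern: Lantern, 12–11.
Harvest vs Fika: Harvest wins 14–9.
Harvest–Lantern: Harvest 14–9.
Fika vs Lantern: Fika, 13–10.
Each restaurant drops at least one matchup (Ember loses to Isola; Isola loses to Kiln; Kiln loses to Fika; Harvest loses to Kiln; Fika loses to Harvest; Lantern loses to Harvest); the cycle Kiln → Harvest → Fika → Kiln rules out a Condorcet winner.

none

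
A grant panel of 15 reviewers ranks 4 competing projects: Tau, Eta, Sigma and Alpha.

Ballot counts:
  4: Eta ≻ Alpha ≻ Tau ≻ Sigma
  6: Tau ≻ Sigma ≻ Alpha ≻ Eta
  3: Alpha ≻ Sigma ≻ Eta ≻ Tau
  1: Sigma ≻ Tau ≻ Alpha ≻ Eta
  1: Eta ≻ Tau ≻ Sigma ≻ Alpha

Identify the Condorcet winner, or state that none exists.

none

Head-to-head results (15 reviewers):
Tau vs Eta: 6+1 = 7 for Tau, 8 for Eta — Eta by 8–7.
Tau vs Sigma: 4+6+1 = 11 for Tau, 4 for Sigma — Tau by 11–4.
Tau vs Alpha: Tau preferred on 6+1+1 = 8 ballots; Tau wins 8–7.
Eta vs Sigma: Eta is ranked higher on 4+1 = 5 ballots, Sigma on 10. Sigma wins 10–5.
Eta vs Alpha: Eta preferred on 4+1 = 5 ballots; Alpha wins 10–5.
Sigma vs Alpha: 6+1+1 = 8 for Sigma, 7 for Alpha — Sigma by 8–7.
Each project drops at least one matchup (Tau loses to Eta; Eta loses to Sigma; Sigma loses to Tau; Alpha loses to Tau); the cycle Tau → Sigma → Eta → Tau rules out a Condorcet winner.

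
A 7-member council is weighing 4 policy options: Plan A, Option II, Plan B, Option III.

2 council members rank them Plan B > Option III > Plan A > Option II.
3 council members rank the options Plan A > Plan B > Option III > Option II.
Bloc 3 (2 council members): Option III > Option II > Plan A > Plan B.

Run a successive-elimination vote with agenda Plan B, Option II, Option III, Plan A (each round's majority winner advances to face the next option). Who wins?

Round 1: Plan B vs Option II — 5–2, Plan B advances.
Round 2: Plan B vs Option III — 5–2, Plan B advances.
Round 3: Plan B vs Plan A — 2–5, Plan A advances.
Plan A survives the agenda.

Plan A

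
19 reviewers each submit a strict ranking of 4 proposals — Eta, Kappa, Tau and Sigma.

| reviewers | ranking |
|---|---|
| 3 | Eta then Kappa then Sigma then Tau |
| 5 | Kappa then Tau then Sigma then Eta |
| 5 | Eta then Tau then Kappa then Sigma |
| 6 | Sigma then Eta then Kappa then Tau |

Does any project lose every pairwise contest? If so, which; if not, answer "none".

Pairwise majorities:
Eta vs Kappa: Eta, 14–5.
Eta vs Tau: 3+5+6 = 14 for Eta, 5 for Tau — Eta by 14–5.
Eta vs Sigma: Sigma, 11–8.
Kappa–Tau: Kappa 14–5.
Kappa vs Sigma: Kappa wins 13–6.
Tau vs Sigma: 5+5 = 10 for Tau, 9 for Sigma — Tau by 10–9.
No project is winless: Eta beats Kappa; Kappa beats Tau; Tau beats Sigma; Sigma beats Eta. There is no Condorcet loser.

none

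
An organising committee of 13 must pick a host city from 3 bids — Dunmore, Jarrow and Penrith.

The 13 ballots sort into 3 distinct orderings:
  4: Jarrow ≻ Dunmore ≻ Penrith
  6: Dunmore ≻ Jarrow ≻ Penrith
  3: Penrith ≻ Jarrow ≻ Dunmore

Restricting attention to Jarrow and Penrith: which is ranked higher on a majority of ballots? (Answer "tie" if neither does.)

Ballots ranking Jarrow above Penrith: 4 + 6 = 10.
Ballots ranking Penrith above Jarrow: 13 − 10 = 3.
Jarrow wins the head-to-head 10–3.

Jarrow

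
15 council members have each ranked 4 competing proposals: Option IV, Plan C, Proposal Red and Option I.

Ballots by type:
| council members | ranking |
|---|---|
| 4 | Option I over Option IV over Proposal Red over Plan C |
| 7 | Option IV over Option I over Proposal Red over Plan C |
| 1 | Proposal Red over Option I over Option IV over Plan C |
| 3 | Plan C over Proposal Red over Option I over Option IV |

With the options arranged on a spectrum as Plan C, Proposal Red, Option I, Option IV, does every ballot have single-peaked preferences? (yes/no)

Axis positions: Plan C=1, Proposal Red=2, Option I=3, Option IV=4.
Type 1 (peak Option I at position 3): ranking walks positions 3-4-2-1, expanding outward from the peak — single-peaked.
Type 2 (peak Option IV at position 4): ranking walks positions 4-3-2-1, expanding outward from the peak — single-peaked.
Type 3 (peak Proposal Red at position 2): ranking walks positions 2-3-4-1, expanding outward from the peak — single-peaked.
Type 4 (peak Plan C at position 1): ranking walks positions 1-2-3-4, expanding outward from the peak — single-peaked.
Every ranking is single-peaked on this axis.

yes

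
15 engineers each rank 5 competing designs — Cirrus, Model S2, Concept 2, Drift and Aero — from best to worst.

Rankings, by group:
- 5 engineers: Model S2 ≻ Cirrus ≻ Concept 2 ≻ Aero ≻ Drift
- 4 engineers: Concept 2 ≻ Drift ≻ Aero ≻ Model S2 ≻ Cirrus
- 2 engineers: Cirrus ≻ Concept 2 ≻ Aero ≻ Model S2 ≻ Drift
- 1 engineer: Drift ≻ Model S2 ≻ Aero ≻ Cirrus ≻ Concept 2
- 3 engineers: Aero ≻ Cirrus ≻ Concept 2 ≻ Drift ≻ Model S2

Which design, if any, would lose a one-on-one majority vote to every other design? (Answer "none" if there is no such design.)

none

Pairwise majorities:
Cirrus vs Model S2: Cirrus preferred on 2+3 = 5 ballots; Model S2 wins 10–5.
Cirrus vs Concept 2: 11 to 4, Cirrus.
Cirrus vs Drift: Cirrus wins 10–5.
Cirrus vs Aero: Aero, 8–7.
Model S2 vs Concept 2: Concept 2, 9–6.
Model S2 vs Drift: 7 to 8, Drift.
Model S2 vs Aero: 6 to 9, Aero.
Concept 2 vs Drift: Concept 2, 14–1.
Concept 2 vs Aero: 11 to 4, Concept 2.
Drift vs Aero: 4+1 = 5 for Drift, 10 for Aero — Aero by 10–5.
No design is winless: Cirrus beats Concept 2; Model S2 beats Cirrus; Concept 2 beats Model S2; Drift beats Model S2; Aero beats Cirrus. There is no Condorcet loser.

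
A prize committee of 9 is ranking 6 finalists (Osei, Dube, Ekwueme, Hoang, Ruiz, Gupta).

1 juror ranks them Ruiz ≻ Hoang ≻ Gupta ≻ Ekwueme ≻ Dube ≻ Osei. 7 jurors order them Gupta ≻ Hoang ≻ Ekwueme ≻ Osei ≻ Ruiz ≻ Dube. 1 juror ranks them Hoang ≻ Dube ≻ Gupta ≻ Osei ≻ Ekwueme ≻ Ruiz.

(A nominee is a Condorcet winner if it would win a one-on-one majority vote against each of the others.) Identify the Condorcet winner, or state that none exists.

Gupta

Pairwise majorities:
Osei vs Dube: Osei is ranked higher on 7 ballots, Dube on 2. Osei wins 7–2.
Osei vs Ekwueme: Osei is ranked higher on 1 ballot, Ekwueme on 8. Ekwueme wins 8–1.
Osei vs Hoang: Osei is ranked higher on 0 ballots, Hoang on 9. Hoang wins 9–0.
Osei vs Ruiz: Osei is ranked higher on 7+1 = 8 ballots, Ruiz on 1. Osei wins 8–1.
Osei vs Gupta: Osei preferred on 0 ballots; Gupta wins 9–0.
Dube vs Ekwueme: Dube is ranked higher on 1 ballot, Ekwueme on 8. Ekwueme wins 8–1.
Dube vs Hoang: 0 for Dube, 9 for Hoang — Hoang by 9–0.
Dube vs Ruiz: Dube preferred on 1 ballot; Ruiz wins 8–1.
Dube vs Gupta: 1 to 8, Gupta.
Ekwueme vs Hoang: Ekwueme preferred on 0 ballots; Hoang wins 9–0.
Ekwueme vs Ruiz: 8 to 1, Ekwueme.
Ekwueme vs Gupta: Ekwueme is ranked higher on 0 ballots, Gupta on 9. Gupta wins 9–0.
Hoang vs Ruiz: 8 to 1, Hoang.
Hoang vs Gupta: 1+1 = 2 for Hoang, 7 for Gupta — Gupta by 7–2.
Ruiz vs Gupta: Ruiz is ranked higher on 1 ballot, Gupta on 8. Gupta wins 8–1.
Gupta beats each of Osei, Dube, Ekwueme, Hoang, Ruiz — Gupta is the Condorcet winner.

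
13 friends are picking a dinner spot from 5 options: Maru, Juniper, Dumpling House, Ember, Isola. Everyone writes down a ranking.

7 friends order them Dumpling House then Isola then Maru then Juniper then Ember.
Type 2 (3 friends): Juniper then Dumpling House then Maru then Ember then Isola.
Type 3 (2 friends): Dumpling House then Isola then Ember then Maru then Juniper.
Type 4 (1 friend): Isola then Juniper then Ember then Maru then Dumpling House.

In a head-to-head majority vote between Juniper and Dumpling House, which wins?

Dumpling House

Ballots ranking Juniper above Dumpling House: 3 + 1 = 4.
Ballots ranking Dumpling House above Juniper: 13 − 4 = 9.
Dumpling House wins the head-to-head 9–4.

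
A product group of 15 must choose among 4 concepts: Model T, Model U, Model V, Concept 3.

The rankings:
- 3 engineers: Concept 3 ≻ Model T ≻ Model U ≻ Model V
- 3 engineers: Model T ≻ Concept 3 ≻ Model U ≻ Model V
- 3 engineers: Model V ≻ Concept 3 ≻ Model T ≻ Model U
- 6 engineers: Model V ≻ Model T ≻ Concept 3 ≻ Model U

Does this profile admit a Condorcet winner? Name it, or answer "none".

Model V

Pairwise majorities:
Model T vs Model U: 15 to 0, Model T.
Model T vs Model V: Model V, 9–6.
Model T vs Concept 3: 9 to 6, Model T.
Model U vs Model V: 6 to 9, Model V.
Model U vs Concept 3: 0 for Model U, 15 for Concept 3 — Concept 3 by 15–0.
Model V vs Concept 3: 9 to 6, Model V.
Model V wins every pairwise contest, so Model V is the Condorcet winner.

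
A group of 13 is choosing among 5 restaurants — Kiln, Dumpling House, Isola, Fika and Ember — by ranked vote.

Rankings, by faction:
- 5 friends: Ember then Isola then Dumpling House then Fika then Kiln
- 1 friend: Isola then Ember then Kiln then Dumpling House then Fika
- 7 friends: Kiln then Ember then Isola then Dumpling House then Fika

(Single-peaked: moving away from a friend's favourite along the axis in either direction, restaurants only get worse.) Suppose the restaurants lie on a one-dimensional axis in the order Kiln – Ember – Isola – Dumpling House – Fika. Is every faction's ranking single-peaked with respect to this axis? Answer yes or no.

Axis positions: Kiln=1, Ember=2, Isola=3, Dumpling House=4, Fika=5.
Faction 1 (peak Ember at position 2): ranking walks positions 2-3-4-5-1, expanding outward from the peak — single-peaked.
Faction 2 (peak Isola at position 3): ranking walks positions 3-2-1-4-5, expanding outward from the peak — single-peaked.
Faction 3 (peak Kiln at position 1): ranking walks positions 1-2-3-4-5, expanding outward from the peak — single-peaked.
Every ranking is single-peaked on this axis.

yes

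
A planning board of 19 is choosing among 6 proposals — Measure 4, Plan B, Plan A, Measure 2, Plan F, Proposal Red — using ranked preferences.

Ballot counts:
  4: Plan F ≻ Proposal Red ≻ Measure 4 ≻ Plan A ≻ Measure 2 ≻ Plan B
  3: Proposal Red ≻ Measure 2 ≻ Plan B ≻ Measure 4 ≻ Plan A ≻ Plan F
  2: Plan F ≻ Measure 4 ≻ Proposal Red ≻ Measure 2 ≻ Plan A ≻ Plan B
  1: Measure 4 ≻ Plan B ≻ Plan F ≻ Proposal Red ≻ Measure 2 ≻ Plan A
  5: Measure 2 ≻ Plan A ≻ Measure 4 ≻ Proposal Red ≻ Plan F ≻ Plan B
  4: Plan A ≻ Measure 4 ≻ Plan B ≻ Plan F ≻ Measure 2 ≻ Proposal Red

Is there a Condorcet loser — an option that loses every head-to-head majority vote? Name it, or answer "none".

Plan B

Head-to-head results (19 council members):
Measure 4 vs Plan B: Measure 4, 16–3.
Measure 4 vs Plan A: Measure 4 wins 10–9.
Measure 4 vs Measure 2: Measure 4 preferred on 4+2+1+4 = 11 ballots; Measure 4 wins 11–8.
Measure 4 vs Plan F: Measure 4 preferred on 3+1+5+4 = 13 ballots; Measure 4 wins 13–6.
Measure 4 vs Proposal Red: Measure 4, 12–7.
Plan B vs Plan A: 3+1 = 4 for Plan B, 15 for Plan A — Plan A by 15–4.
Plan B vs Measure 2: 1+4 = 5 for Plan B, 14 for Measure 2 — Measure 2 by 14–5.
Plan B–Plan F: Plan F 11–8.
Plan B vs Proposal Red: Proposal Red wins 14–5.
Plan A vs Measure 2: Measure 2 wins 11–8.
Plan A–Plan F: Plan A 12–7.
Plan A vs Proposal Red: 9 to 10, Proposal Red.
Measure 2 vs Plan F: Measure 2 is ranked higher on 3+5 = 8 ballots, Plan F on 11. Plan F wins 11–8.
Measure 2 vs Proposal Red: Proposal Red wins 10–9.
Plan F vs Proposal Red: Plan F wins 11–8.
Plan B is beaten in every head-to-head and is the Condorcet loser.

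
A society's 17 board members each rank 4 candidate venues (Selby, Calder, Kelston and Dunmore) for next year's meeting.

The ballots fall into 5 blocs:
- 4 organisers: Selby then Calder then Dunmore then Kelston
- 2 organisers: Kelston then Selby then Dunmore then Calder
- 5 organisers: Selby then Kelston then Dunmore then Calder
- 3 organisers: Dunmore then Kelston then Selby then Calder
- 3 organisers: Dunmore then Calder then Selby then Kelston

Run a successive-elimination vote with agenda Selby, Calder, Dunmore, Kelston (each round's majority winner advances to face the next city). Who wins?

Round 1: Selby vs Calder — 14–3, Selby advances.
Round 2: Selby vs Dunmore — 11–6, Selby advances.
Round 3: Selby vs Kelston — 12–5, Selby advances.
Selby survives the agenda.

Selby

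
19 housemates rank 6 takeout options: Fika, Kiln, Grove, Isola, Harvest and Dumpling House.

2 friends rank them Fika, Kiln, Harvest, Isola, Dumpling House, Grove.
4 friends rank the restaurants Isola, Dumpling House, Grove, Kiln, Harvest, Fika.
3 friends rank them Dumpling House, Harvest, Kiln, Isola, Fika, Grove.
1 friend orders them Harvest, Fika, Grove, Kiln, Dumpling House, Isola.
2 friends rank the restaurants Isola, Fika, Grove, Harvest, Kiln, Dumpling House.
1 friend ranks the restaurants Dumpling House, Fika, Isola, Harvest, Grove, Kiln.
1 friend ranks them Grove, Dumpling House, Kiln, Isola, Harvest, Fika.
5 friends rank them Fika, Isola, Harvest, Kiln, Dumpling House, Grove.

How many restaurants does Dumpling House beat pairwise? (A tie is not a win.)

Dumpling House against each rival (19 friends):
Dumpling House vs Fika: 4+3+1+1 = 9 for Dumpling House, 10 for Fika — Fika by 10–9.
Dumpling House vs Kiln: Kiln wins 10–9.
Dumpling House vs Grove: 2+4+3+1+5 = 15 for Dumpling House, 4 for Grove — Dumpling House by 15–4.
Dumpling House vs Isola: Isola, 13–6.
Dumpling House vs Harvest: Dumpling House is ranked higher on 4+3+1+1 = 9 ballots, Harvest on 10. Harvest wins 10–9.
Dumpling House beats Grove; loses to Fika, Kiln, Isola, Harvest — 1 pairwise win.

1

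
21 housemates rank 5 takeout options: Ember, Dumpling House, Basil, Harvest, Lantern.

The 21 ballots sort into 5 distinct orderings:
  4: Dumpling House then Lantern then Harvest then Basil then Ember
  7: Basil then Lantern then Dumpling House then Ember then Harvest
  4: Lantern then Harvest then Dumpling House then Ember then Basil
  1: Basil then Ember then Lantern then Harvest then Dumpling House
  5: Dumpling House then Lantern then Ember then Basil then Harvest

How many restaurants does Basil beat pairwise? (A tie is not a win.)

2

Basil against each rival (21 friends):
Basil vs Ember: Basil is ranked higher on 4+7+1 = 12 ballots, Ember on 9. Basil wins 12–9.
Basil vs Dumpling House: 7+1 = 8 for Basil, 13 for Dumpling House — Dumpling House by 13–8.
Basil vs Harvest: 13 to 8, Basil.
Basil vs Lantern: 7+1 = 8 for Basil, 13 for Lantern — Lantern by 13–8.
Basil beats Ember, Harvest; loses to Dumpling House, Lantern — 2 pairwise wins.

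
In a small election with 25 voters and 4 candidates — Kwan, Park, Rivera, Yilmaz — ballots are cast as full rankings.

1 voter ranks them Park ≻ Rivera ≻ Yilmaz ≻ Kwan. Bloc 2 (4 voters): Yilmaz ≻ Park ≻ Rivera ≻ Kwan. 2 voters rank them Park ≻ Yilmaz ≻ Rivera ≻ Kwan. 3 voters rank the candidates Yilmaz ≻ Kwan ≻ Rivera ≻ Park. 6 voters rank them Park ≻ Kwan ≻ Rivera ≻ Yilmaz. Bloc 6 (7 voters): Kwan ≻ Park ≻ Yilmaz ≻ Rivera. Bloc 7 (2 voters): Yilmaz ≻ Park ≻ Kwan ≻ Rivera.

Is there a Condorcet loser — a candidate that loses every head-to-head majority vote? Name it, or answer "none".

Rivera

Pairwise majorities:
Kwan vs Park: Park wins 15–10.
Kwan vs Rivera: 18 to 7, Kwan.
Kwan vs Yilmaz: 13 to 12, Kwan.
Park vs Rivera: 1+4+2+6+7+2 = 22 for Park, 3 for Rivera — Park by 22–3.
Park vs Yilmaz: Park preferred on 1+2+6+7 = 16 ballots; Park wins 16–9.
Rivera vs Yilmaz: Rivera preferred on 1+6 = 7 ballots; Yilmaz wins 18–7.
Rivera loses to every other candidate — it is the Condorcet loser.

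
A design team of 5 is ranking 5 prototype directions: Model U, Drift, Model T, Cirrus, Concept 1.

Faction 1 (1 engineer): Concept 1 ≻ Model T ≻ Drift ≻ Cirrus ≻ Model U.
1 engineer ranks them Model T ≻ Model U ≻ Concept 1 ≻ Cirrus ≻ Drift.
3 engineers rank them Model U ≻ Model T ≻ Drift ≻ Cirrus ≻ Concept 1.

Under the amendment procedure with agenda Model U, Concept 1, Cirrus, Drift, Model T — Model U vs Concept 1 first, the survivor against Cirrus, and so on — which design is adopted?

Model U

Round 1: Model U vs Concept 1 — 4–1, Model U advances.
Round 2: Model U vs Cirrus — 4–1, Model U advances.
Round 3: Model U vs Drift — 4–1, Model U advances.
Round 4: Model U vs Model T — 3–2, Model U advances.
The agenda winner is Model U.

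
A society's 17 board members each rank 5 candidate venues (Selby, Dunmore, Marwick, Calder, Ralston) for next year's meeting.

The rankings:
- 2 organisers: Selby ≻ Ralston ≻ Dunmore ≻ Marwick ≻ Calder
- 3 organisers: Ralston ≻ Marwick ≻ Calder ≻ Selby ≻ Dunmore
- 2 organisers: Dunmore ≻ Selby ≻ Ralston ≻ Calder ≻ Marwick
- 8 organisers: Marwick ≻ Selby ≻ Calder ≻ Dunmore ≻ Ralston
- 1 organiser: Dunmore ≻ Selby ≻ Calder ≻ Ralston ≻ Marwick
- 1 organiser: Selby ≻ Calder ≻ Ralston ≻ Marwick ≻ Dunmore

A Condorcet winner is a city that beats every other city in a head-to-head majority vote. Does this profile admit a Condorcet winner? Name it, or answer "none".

none

Check each pair by majority over 17 ballots:
Selby–Dunmore: Selby 14–3.
Selby vs Marwick: Marwick, 11–6.
Selby vs Calder: Selby wins 14–3.
Selby–Ralston: Selby 14–3.
Dunmore vs Marwick: Marwick, 12–5.
Dunmore–Calder: Calder 12–5.
Dunmore vs Ralston: Dunmore, 11–6.
Marwick vs Calder: Marwick wins 13–4.
Marwick vs Ralston: Ralston, 9–8.
Calder vs Ralston: Calder, 10–7.
No city is unbeaten: Selby loses to Marwick; Dunmore loses to Selby; Marwick loses to Ralston; Calder loses to Selby; Ralston loses to Selby. In particular Selby beats Ralston beats Marwick beats Selby is a majority cycle — no Condorcet winner exists.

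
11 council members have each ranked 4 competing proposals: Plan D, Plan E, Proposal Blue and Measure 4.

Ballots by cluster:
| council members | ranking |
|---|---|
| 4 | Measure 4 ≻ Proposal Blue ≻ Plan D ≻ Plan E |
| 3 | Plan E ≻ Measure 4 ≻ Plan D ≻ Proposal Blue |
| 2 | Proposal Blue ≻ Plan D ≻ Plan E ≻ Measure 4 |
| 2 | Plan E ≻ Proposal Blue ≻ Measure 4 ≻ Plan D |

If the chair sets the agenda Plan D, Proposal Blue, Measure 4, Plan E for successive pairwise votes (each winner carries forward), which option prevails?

Round 1: Plan D vs Proposal Blue — 3–8, Proposal Blue advances.
Round 2: Proposal Blue vs Measure 4 — 4–7, Measure 4 advances.
Round 3: Measure 4 vs Plan E — 4–7, Plan E advances.
The agenda winner is Plan E.

Plan E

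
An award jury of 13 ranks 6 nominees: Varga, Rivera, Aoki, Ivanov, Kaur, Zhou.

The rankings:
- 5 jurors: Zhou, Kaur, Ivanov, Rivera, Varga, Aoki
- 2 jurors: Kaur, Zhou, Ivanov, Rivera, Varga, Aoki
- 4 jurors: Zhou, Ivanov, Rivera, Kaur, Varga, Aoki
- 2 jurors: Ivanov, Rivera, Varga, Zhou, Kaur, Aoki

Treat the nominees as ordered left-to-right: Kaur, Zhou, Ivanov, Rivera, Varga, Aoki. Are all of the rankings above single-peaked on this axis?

Axis positions: Kaur=1, Zhou=2, Ivanov=3, Rivera=4, Varga=5, Aoki=6.
Cluster 1 (peak Zhou at position 2): ranking walks positions 2-1-3-4-5-6, expanding outward from the peak — single-peaked.
Cluster 2 (peak Kaur at position 1): ranking walks positions 1-2-3-4-5-6, expanding outward from the peak — single-peaked.
Cluster 3 (peak Zhou at position 2): ranking walks positions 2-3-4-1-5-6, expanding outward from the peak — single-peaked.
Cluster 4 (peak Ivanov at position 3): ranking walks positions 3-4-5-2-1-6, expanding outward from the peak — single-peaked.
Every ranking is single-peaked on this axis.

yes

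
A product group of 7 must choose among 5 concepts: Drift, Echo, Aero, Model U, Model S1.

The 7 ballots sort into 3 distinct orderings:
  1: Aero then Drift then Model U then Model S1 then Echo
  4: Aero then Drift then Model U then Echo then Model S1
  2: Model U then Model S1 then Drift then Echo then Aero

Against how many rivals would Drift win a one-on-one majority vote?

Drift against each rival (7 engineers):
Drift vs Echo: 1+4+2 = 7 for Drift, 0 for Echo — Drift by 7–0.
Drift vs Aero: Drift is ranked higher on 2 ballots, Aero on 5. Aero wins 5–2.
Drift vs Model U: Drift wins 5–2.
Drift–Model S1: Drift 5–2.
Drift beats Echo, Model U, Model S1; loses to Aero — 3 pairwise wins.

3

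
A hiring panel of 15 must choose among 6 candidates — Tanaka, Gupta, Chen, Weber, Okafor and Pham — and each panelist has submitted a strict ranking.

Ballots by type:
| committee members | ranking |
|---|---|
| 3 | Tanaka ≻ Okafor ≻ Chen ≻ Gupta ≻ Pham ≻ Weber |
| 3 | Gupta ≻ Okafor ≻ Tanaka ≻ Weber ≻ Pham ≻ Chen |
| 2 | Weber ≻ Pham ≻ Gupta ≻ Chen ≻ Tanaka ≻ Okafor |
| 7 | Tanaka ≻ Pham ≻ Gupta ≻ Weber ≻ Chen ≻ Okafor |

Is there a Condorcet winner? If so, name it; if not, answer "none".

Tanaka

Head-to-head results (15 committee members):
Tanaka vs Gupta: 10 to 5, Tanaka.
Tanaka vs Chen: 13 to 2, Tanaka.
Tanaka vs Weber: Tanaka, 13–2.
Tanaka vs Okafor: Tanaka, 12–3.
Tanaka vs Pham: Tanaka wins 13–2.
Gupta–Chen: Gupta 12–3.
Gupta vs Weber: 3+3+7 = 13 for Gupta, 2 for Weber — Gupta by 13–2.
Gupta vs Okafor: Gupta preferred on 3+2+7 = 12 ballots; Gupta wins 12–3.
Gupta vs Pham: Gupta is ranked higher on 3+3 = 6 ballots, Pham on 9. Pham wins 9–6.
Chen vs Weber: Chen preferred on 3 ballots; Weber wins 12–3.
Chen vs Okafor: Chen, 9–6.
Chen vs Pham: Pham, 12–3.
Weber vs Okafor: 2+7 = 9 for Weber, 6 for Okafor — Weber by 9–6.
Weber vs Pham: Weber preferred on 3+2 = 5 ballots; Pham wins 10–5.
Okafor vs Pham: Pham, 9–6.
Only Tanaka has no losses; Tanaka is the Condorcet winner.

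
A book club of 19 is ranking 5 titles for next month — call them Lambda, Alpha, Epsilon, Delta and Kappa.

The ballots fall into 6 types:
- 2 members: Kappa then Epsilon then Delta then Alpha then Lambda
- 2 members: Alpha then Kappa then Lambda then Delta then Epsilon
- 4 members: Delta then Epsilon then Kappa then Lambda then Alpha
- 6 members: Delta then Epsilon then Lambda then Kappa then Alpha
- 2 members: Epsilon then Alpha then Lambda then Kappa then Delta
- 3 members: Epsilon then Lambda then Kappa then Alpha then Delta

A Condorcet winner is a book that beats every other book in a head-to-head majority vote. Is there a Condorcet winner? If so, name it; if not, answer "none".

Delta

Head-to-head results (19 members):
Lambda vs Alpha: Lambda is ranked higher on 4+6+3 = 13 ballots, Alpha on 6. Lambda wins 13–6.
Lambda vs Epsilon: Lambda is ranked higher on 2 ballots, Epsilon on 17. Epsilon wins 17–2.
Lambda vs Delta: Lambda is ranked higher on 2+2+3 = 7 ballots, Delta on 12. Delta wins 12–7.
Lambda vs Kappa: 11 to 8, Lambda.
Alpha vs Epsilon: Alpha is ranked higher on 2 ballots, Epsilon on 17. Epsilon wins 17–2.
Alpha vs Delta: Alpha preferred on 2+2+3 = 7 ballots; Delta wins 12–7.
Alpha vs Kappa: 2+2 = 4 for Alpha, 15 for Kappa — Kappa by 15–4.
Epsilon vs Delta: Epsilon is ranked higher on 2+2+3 = 7 ballots, Delta on 12. Delta wins 12–7.
Epsilon vs Kappa: 4+6+2+3 = 15 for Epsilon, 4 for Kappa — Epsilon by 15–4.
Delta vs Kappa: 10 to 9, Delta.
Delta wins every pairwise contest, so Delta is the Condorcet winner.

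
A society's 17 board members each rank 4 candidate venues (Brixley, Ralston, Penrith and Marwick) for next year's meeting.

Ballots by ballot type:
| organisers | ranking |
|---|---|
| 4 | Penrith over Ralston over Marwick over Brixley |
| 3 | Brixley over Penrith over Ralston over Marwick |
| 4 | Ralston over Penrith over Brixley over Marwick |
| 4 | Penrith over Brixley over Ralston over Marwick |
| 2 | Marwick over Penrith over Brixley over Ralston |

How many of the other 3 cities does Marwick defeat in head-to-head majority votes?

Marwick against each rival (17 organisers):
Marwick vs Brixley: Brixley, 11–6.
Marwick–Ralston: Ralston 15–2.
Marwick vs Penrith: 2 to 15, Penrith.
Marwick beats no one; loses to Brixley, Ralston, Penrith — 0 pairwise wins.

0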